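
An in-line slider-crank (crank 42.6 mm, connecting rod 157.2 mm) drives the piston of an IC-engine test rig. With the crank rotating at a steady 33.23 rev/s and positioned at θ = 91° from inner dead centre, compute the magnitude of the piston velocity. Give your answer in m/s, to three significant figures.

8.85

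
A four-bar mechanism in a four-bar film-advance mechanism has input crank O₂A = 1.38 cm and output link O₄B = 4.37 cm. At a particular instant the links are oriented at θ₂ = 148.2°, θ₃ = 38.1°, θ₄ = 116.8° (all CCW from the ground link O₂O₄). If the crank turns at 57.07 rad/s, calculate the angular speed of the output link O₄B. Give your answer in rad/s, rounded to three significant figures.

ω₂ = 57.07 rad/s
Differentiating the loop-closure r₂e^{iθ₂}+r₃e^{iθ₃}=r₁+r₄e^{iθ₄} gives r₂ω₂e^{iθ₂}+r₃ω₃e^{iθ₃}=r₄ω₄e^{iθ₄}.
Eliminating the other unknown: ω₄ = r₂ω₂ sin(θ₂−θ₃) / [r₄ sin(θ₄−θ₃)].
Numerator sine = +0.93909; denominator sine = +0.98061.
Result = 0.0138·57.07·(+0.93909) / (0.0437·(+0.98061)) = +17.259 rad/s; magnitude 17.259 rad/s.

17.3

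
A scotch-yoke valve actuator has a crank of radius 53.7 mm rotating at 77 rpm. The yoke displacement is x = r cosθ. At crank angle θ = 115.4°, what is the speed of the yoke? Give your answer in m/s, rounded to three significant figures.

0.391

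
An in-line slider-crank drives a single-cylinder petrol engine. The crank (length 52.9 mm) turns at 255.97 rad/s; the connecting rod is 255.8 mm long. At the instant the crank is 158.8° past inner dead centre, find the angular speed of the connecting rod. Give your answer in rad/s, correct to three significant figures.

49.5

ω = 256 rad/s
The rod makes angle φ with the slider axis where L sinφ = r sinθ; differentiating, L cosφ·φ̇ = r ω cosθ.
L cosφ = √(L² − r² sin²θ) = 0.25508 m.
|ω_rod| = r ω |cosθ| / √(L² − r² sin²θ) = 0.0529·256·0.93232/0.25508 = 49.491 rad/s.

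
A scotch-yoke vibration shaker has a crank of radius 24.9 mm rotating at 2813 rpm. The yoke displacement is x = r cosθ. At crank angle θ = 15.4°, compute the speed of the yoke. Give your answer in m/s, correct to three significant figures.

ω = 294.6 rad/s (from 2813 rpm).
x = r cosθ ⇒ ẋ = −rω sinθ.
|v| = rω|sinθ| = 0.0249·294.6·|sin 15.4°| = 1.9478 m/s.

1.95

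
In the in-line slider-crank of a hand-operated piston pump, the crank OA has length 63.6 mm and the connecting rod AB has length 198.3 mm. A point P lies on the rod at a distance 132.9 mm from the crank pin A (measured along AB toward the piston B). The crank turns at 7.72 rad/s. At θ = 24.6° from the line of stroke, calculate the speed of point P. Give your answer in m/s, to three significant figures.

ω = 7.72 rad/s.  Crank-pin speed |V_A| = rω = 0.49099 m/s, perpendicular to OA.
Rod angle: sinφ = −(r/L) sinθ ⇒ φ = -7.673°; ω_rod = −rω cosθ/√(L²−r²sin²θ) = -2.2716 rad/s.
V_P = V_A + ω_rod × AP, with AP = 0.1329 m along the rod.
Components: V_Px = −rω sinθ − a·ω_rod·sinφ = -0.2447 m/s;  V_Py = rω cosθ + a·ω_rod·cosφ = +0.14723 m/s.
|V_P| = √(V_Px² + V_Py²) = 0.28558 m/s.

0.286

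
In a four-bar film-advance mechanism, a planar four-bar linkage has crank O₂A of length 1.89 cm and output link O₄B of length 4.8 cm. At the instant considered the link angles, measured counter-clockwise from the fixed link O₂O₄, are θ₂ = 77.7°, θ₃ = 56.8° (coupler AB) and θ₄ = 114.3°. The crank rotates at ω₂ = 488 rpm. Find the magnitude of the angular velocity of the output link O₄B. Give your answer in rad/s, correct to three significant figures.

8.51

ω₂ = 51.1 rad/s (from 488 rpm).
Differentiating the loop-closure r₂e^{iθ₂}+r₃e^{iθ₃}=r₁+r₄e^{iθ₄} gives r₂ω₂e^{iθ₂}+r₃ω₃e^{iθ₃}=r₄ω₄e^{iθ₄}.
Eliminating the other unknown: ω₄ = r₂ω₂ sin(θ₂−θ₃) / [r₄ sin(θ₄−θ₃)].
Numerator sine = +0.35674; denominator sine = +0.84339.
Result = 0.0189·51.1·(+0.35674) / (0.048·(+0.84339)) = +8.5112 rad/s; magnitude 8.5112 rad/s.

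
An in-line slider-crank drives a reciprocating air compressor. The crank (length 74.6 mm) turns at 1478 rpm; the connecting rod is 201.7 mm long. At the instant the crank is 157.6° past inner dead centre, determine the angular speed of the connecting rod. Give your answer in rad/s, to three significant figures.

53.5

ω = 154.8 rad/s (converted from 1478 rpm).
The rod makes angle φ with the slider axis where L sinφ = r sinθ; differentiating, L cosφ·φ̇ = r ω cosθ.
L cosφ = √(L² − r² sin²θ) = 0.19969 m.
|ω_rod| = r ω |cosθ| / √(L² − r² sin²θ) = 0.0746·154.8·0.92455/0.19969 = 53.459 rad/s.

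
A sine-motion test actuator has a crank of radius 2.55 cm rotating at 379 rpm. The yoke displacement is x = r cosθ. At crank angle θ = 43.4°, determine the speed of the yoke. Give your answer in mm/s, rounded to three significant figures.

ω = 39.69 rad/s (from 379 rpm).
x = r cosθ ⇒ ẋ = −rω sinθ.
|v| = rω|sinθ| = 0.0255·39.69·|sin 43.4°| = 0.69538 m/s = 695.38 mm/s.

695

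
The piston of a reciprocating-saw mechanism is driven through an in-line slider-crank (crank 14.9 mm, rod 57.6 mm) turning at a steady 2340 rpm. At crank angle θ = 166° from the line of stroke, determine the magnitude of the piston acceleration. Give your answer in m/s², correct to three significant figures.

ω = 2π·2340/60 = 245 rad/s
x(θ) = r cosθ + √(L² − r² sin²θ); with ω constant, a = ω²·d²x/dθ².
d²x/dθ² = −r cosθ − r²(cos2θ)/√u − r⁴ sin²2θ/(4u^{3/2}),  u = L² − r² sin²θ = 0.00330477 m².
Substituting r = 0.0149 m, L = 0.0576 m, θ = 166°: d²x/dθ² = +0.011033 m.
a = ω²·d²x/dθ² = (245)²·(+0.011033) = +662.51 m/s²;  |a| = 662.51 m/s².

663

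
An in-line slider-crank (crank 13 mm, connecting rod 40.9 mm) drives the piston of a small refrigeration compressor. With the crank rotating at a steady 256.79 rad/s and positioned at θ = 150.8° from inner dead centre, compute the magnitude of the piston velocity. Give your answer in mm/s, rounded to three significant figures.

1170

ω = 256.8 rad/s
For an in-line slider-crank, x = r cosθ + √(L² − r² sin²θ), so v = −rω sinθ·[1 + r cosθ/√(L² − r² sin²θ)].
With r = 0.013 m, L = 0.0409 m, θ = 150.8°: √(L² − r² sin²θ) = 0.040405 m.
v = −0.013·256.8·0.48786·[1 + 0.013·-0.87292/0.040405] = -1.1712 m/s.
|v| = 1.1712 m/s = 1171.2 mm/s.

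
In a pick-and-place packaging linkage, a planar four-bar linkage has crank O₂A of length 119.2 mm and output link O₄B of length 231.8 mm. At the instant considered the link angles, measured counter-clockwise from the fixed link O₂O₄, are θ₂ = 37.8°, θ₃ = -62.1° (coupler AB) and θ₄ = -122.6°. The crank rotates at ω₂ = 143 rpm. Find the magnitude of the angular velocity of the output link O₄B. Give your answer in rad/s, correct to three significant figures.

8.72

ω₂ = 14.97 rad/s (from 143 rpm).
Differentiating the loop-closure r₂e^{iθ₂}+r₃e^{iθ₃}=r₁+r₄e^{iθ₄} gives r₂ω₂e^{iθ₂}+r₃ω₃e^{iθ₃}=r₄ω₄e^{iθ₄}.
Eliminating the other unknown: ω₄ = r₂ω₂ sin(θ₂−θ₃) / [r₄ sin(θ₄−θ₃)].
Numerator sine = +0.98511; denominator sine = -0.87036.
Result = 0.1192·14.97·(+0.98511) / (0.2318·(-0.87036)) = -8.716 rad/s; magnitude 8.716 rad/s.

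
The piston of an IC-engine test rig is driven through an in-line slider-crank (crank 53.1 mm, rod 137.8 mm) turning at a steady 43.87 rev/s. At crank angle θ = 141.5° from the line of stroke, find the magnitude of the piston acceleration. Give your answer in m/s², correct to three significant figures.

2740

ω = 2π·43.9 = 275.6 rad/s
x(θ) = r cosθ + √(L² − r² sin²θ); with ω constant, a = ω²·d²x/dθ².
d²x/dθ² = −r cosθ − r²(cos2θ)/√u − r⁴ sin²2θ/(4u^{3/2}),  u = L² − r² sin²θ = 0.0178962 m².
Substituting r = 0.0531 m, L = 0.1378 m, θ = 141.5°: d²x/dθ² = +0.036027 m.
a = ω²·d²x/dθ² = (275.6)²·(+0.036027) = +2737.3 m/s²;  |a| = 2737.3 m/s².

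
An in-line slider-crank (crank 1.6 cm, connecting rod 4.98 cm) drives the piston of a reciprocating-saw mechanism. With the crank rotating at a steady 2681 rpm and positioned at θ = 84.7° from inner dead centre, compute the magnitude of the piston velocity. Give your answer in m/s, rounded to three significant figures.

ω = 2π·2681/60 = 280.8 rad/s
For an in-line slider-crank, x = r cosθ + √(L² − r² sin²θ), so v = −rω sinθ·[1 + r cosθ/√(L² − r² sin²θ)].
With r = 0.016 m, L = 0.0498 m, θ = 84.7°: √(L² − r² sin²θ) = 0.047183 m.
v = −0.016·280.8·0.99572·[1 + 0.016·0.09237/0.047183] = -4.613 m/s.
|v| = 4.613 m/s.

4.61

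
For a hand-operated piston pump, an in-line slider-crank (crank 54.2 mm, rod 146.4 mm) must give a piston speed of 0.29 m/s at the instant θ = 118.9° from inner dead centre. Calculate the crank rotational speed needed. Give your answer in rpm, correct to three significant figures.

For an in-line slider-crank, |v_piston| = rω|sinθ|·[1 + r cosθ/√(L² − r² sin²θ)].
With r = 0.0542 m, L = 0.1464 m, θ = 118.9°: the bracketed kinematic factor |dx/dθ| = 0.038476 m.
ω = v/|dx/dθ| = 0.29/0.038476 = 7.5372 rad/s.
N = 60ω/(2π) = 71.975 rpm.

72.0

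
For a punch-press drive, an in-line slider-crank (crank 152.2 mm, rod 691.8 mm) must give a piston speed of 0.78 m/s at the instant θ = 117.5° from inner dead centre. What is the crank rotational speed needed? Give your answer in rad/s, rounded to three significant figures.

For an in-line slider-crank, |v_piston| = rω|sinθ|·[1 + r cosθ/√(L² − r² sin²θ)].
With r = 0.1522 m, L = 0.6918 m, θ = 117.5°: the bracketed kinematic factor |dx/dθ| = 0.12102 m.
ω = v/|dx/dθ| = 0.78/0.12102 = 6.4452 rad/s.

6.45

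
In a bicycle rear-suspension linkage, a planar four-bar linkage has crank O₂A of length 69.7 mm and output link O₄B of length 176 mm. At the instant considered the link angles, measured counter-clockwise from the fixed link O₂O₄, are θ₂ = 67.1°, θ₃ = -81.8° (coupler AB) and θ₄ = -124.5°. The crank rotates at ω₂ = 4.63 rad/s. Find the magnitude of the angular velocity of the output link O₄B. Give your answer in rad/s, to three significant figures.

ω₂ = 4.63 rad/s
Differentiating the loop-closure r₂e^{iθ₂}+r₃e^{iθ₃}=r₁+r₄e^{iθ₄} gives r₂ω₂e^{iθ₂}+r₃ω₃e^{iθ₃}=r₄ω₄e^{iθ₄}.
Eliminating the other unknown: ω₄ = r₂ω₂ sin(θ₂−θ₃) / [r₄ sin(θ₄−θ₃)].
Numerator sine = +0.51653; denominator sine = -0.67816.
Result = 0.0697·4.63·(+0.51653) / (0.176·(-0.67816)) = -1.3966 rad/s; magnitude 1.3966 rad/s.

1.40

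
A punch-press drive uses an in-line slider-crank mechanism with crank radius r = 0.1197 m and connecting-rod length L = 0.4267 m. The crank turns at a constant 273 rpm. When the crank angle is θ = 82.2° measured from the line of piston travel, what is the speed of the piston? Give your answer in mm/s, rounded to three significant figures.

3520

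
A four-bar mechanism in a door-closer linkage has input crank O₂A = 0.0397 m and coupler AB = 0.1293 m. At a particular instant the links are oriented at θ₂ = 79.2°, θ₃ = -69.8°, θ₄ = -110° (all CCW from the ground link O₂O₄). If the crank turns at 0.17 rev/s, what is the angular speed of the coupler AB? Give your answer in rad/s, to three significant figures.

0.0812

ω₂ = 1.068 rad/s (from 0.17 rev/s).
Differentiating the loop-closure r₂e^{iθ₂}+r₃e^{iθ₃}=r₁+r₄e^{iθ₄} gives r₂ω₂e^{iθ₂}+r₃ω₃e^{iθ₃}=r₄ω₄e^{iθ₄}.
Eliminating the other unknown: ω₃ = r₂ω₂ sin(θ₄−θ₂) / [r₃ sin(θ₃−θ₄)].
Numerator sine = +0.15988; denominator sine = +0.64546.
Result = 0.0397·1.068·(+0.15988) / (0.1293·(+0.64546)) = +0.081236 rad/s; magnitude 0.081236 rad/s.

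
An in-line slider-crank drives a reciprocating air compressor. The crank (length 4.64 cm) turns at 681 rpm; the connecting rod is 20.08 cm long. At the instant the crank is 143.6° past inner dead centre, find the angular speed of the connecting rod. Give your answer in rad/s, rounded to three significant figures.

13.4

ω = 71.31 rad/s (converted from 681 rpm).
The rod makes angle φ with the slider axis where L sinφ = r sinθ; differentiating, L cosφ·φ̇ = r ω cosθ.
L cosφ = √(L² − r² sin²θ) = 0.1989 m.
|ω_rod| = r ω |cosθ| / √(L² − r² sin²θ) = 0.0464·71.31·0.80489/0.1989 = 13.39 rad/s.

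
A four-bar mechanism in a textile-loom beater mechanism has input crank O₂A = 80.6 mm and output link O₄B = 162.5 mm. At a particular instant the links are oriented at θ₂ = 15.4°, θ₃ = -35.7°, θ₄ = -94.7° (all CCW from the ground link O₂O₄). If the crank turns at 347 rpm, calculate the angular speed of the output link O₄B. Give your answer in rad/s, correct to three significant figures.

16.4

ω₂ = 36.34 rad/s (from 347 rpm).
Differentiating the loop-closure r₂e^{iθ₂}+r₃e^{iθ₃}=r₁+r₄e^{iθ₄} gives r₂ω₂e^{iθ₂}+r₃ω₃e^{iθ₃}=r₄ω₄e^{iθ₄}.
Eliminating the other unknown: ω₄ = r₂ω₂ sin(θ₂−θ₃) / [r₄ sin(θ₄−θ₃)].
Numerator sine = +0.77824; denominator sine = -0.85717.
Result = 0.0806·36.34·(+0.77824) / (0.1625·(-0.85717)) = -16.364 rad/s; magnitude 16.364 rad/s.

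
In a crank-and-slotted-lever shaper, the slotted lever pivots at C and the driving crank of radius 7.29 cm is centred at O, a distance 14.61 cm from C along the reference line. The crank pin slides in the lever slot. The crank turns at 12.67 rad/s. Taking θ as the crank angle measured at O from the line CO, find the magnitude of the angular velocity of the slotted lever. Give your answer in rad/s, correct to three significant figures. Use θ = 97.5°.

2.08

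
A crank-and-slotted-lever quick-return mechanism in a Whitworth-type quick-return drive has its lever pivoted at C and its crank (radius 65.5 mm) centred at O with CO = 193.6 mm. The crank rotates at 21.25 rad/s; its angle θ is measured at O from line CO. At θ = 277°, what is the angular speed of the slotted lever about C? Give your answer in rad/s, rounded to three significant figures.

2.76

ω = 21.25 rad/s
Crank pin A relative to C: A = (d + r cosθ, r sinθ); lever angle φ = atan2(r sinθ, d + r cosθ).
Differentiating tanφ: φ̇ = rω(d cosθ + r)/(d² + r² + 2dr cosθ).
d² + r² + 2dr cosθ = |CA|² = 0.044862 m²;  d cosθ + r = +0.089094 m.
|ω_lever| = |0.0655·21.25·+0.089094| / 0.044862 = 2.7642 rad/s.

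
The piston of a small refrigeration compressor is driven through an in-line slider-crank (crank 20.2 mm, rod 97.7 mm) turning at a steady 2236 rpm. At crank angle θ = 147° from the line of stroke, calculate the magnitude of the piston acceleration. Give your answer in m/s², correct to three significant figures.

ω = 2π·2236/60 = 234.2 rad/s
x(θ) = r cosθ + √(L² − r² sin²θ); with ω constant, a = ω²·d²x/dθ².
d²x/dθ² = −r cosθ − r²(cos2θ)/√u − r⁴ sin²2θ/(4u^{3/2}),  u = L² − r² sin²θ = 0.00942425 m².
Substituting r = 0.0202 m, L = 0.0977 m, θ = 147°: d²x/dθ² = +0.015194 m.
a = ω²·d²x/dθ² = (234.2)²·(+0.015194) = +833.03 m/s²;  |a| = 833.03 m/s².

833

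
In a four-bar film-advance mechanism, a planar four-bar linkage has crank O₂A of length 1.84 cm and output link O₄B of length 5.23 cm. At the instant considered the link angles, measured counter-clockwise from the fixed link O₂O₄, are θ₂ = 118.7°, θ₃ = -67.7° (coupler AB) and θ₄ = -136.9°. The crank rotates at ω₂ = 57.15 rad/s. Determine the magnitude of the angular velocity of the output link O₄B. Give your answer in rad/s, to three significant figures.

ω₂ = 57.15 rad/s
Differentiating the loop-closure r₂e^{iθ₂}+r₃e^{iθ₃}=r₁+r₄e^{iθ₄} gives r₂ω₂e^{iθ₂}+r₃ω₃e^{iθ₃}=r₄ω₄e^{iθ₄}.
Eliminating the other unknown: ω₄ = r₂ω₂ sin(θ₂−θ₃) / [r₄ sin(θ₄−θ₃)].
Numerator sine = -0.11147; denominator sine = -0.93483.
Result = 0.0184·57.15·(-0.11147) / (0.0523·(-0.93483)) = +2.3975 rad/s; magnitude 2.3975 rad/s.

2.40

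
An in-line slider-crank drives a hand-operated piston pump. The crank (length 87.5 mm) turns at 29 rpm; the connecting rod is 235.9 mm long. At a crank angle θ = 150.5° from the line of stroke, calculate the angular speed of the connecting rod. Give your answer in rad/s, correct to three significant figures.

0.997

ω = 3.037 rad/s (converted from 29 rpm).
The rod makes angle φ with the slider axis where L sinφ = r sinθ; differentiating, L cosφ·φ̇ = r ω cosθ.
L cosφ = √(L² − r² sin²θ) = 0.23193 m.
|ω_rod| = r ω |cosθ| / √(L² − r² sin²θ) = 0.0875·3.037·0.87036/0.23193 = 0.99717 rad/s.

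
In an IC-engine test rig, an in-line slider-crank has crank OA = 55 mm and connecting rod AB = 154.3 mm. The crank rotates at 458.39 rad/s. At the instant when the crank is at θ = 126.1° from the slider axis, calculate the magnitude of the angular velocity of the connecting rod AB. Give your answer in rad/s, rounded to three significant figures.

101

ω = 458.4 rad/s
The rod makes angle φ with the slider axis where L sinφ = r sinθ; differentiating, L cosφ·φ̇ = r ω cosθ.
L cosφ = √(L² − r² sin²θ) = 0.14776 m.
|ω_rod| = r ω |cosθ| / √(L² − r² sin²θ) = 0.055·458.4·0.58920/0.14776 = 100.53 rad/s.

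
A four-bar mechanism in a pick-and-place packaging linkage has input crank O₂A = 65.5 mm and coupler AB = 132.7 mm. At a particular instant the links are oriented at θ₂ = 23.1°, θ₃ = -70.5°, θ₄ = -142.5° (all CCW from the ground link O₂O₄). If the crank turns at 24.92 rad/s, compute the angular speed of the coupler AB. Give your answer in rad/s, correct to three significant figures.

ω₂ = 24.92 rad/s
Differentiating the loop-closure r₂e^{iθ₂}+r₃e^{iθ₃}=r₁+r₄e^{iθ₄} gives r₂ω₂e^{iθ₂}+r₃ω₃e^{iθ₃}=r₄ω₄e^{iθ₄}.
Eliminating the other unknown: ω₃ = r₂ω₂ sin(θ₄−θ₂) / [r₃ sin(θ₃−θ₄)].
Numerator sine = -0.24869; denominator sine = +0.95106.
Result = 0.0655·24.92·(-0.24869) / (0.1327·(+0.95106)) = -3.2164 rad/s; magnitude 3.2164 rad/s.

3.22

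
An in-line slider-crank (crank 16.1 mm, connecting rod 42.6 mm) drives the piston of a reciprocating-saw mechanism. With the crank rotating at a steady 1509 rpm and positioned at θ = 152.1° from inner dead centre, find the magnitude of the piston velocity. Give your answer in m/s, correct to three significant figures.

0.786

ω = 2π·1509/60 = 158 rad/s
For an in-line slider-crank, x = r cosθ + √(L² − r² sin²θ), so v = −rω sinθ·[1 + r cosθ/√(L² − r² sin²θ)].
With r = 0.0161 m, L = 0.0426 m, θ = 152.1°: √(L² − r² sin²θ) = 0.041929 m.
v = −0.0161·158·0.46793·[1 + 0.0161·-0.88377/0.041929] = -0.78649 m/s.
|v| = 0.78649 m/s.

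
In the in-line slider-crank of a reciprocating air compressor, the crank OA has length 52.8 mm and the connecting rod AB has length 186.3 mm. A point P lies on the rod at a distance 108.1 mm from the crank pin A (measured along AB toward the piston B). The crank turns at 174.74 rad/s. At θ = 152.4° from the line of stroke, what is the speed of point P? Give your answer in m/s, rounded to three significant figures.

5.01

ω = 174.7 rad/s.  Crank-pin speed |V_A| = rω = 9.2263 m/s, perpendicular to OA.
Rod angle: sinφ = −(r/L) sinθ ⇒ φ = -7.545°; ω_rod = −rω cosθ/√(L²−r²sin²θ) = +44.271 rad/s.
V_P = V_A + ω_rod × AP, with AP = 0.1081 m along the rod.
Components: V_Px = −rω sinθ − a·ω_rod·sinφ = -3.6461 m/s;  V_Py = rω cosθ + a·ω_rod·cosφ = -3.4321 m/s.
|V_P| = √(V_Px² + V_Py²) = 5.0073 m/s.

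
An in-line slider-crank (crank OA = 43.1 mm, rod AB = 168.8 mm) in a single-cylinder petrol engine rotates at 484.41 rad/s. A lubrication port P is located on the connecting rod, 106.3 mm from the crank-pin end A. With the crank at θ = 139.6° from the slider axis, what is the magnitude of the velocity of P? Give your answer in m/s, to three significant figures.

ω = 484.4 rad/s.  Crank-pin speed |V_A| = rω = 20.878 m/s, perpendicular to OA.
Rod angle: sinφ = −(r/L) sinθ ⇒ φ = -9.525°; ω_rod = −rω cosθ/√(L²−r²sin²θ) = +95.508 rad/s.
V_P = V_A + ω_rod × AP, with AP = 0.1063 m along the rod.
Components: V_Px = −rω sinθ − a·ω_rod·sinφ = -11.851 m/s;  V_Py = rω cosθ + a·ω_rod·cosφ = -5.8869 m/s.
|V_P| = √(V_Px² + V_Py²) = 13.233 m/s.

13.2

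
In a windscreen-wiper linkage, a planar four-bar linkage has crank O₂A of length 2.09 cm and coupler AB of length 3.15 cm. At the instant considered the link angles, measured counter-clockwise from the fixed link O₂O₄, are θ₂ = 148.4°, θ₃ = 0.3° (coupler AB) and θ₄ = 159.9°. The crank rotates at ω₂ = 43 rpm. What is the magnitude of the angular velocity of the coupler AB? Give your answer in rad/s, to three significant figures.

1.71

ω₂ = 4.503 rad/s (from 43 rpm).
Differentiating the loop-closure r₂e^{iθ₂}+r₃e^{iθ₃}=r₁+r₄e^{iθ₄} gives r₂ω₂e^{iθ₂}+r₃ω₃e^{iθ₃}=r₄ω₄e^{iθ₄}.
Eliminating the other unknown: ω₃ = r₂ω₂ sin(θ₄−θ₂) / [r₃ sin(θ₃−θ₄)].
Numerator sine = +0.19937; denominator sine = -0.34857.
Result = 0.0209·4.503·(+0.19937) / (0.0315·(-0.34857)) = -1.7088 rad/s; magnitude 1.7088 rad/s.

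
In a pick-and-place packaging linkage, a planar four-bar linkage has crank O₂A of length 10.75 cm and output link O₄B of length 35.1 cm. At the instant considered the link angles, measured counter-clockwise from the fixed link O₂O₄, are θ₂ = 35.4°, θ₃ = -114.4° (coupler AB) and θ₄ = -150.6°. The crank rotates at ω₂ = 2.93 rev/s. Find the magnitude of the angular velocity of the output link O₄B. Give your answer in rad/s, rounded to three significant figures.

4.80

ω₂ = 18.41 rad/s (from 2.93 rev/s).
Differentiating the loop-closure r₂e^{iθ₂}+r₃e^{iθ₃}=r₁+r₄e^{iθ₄} gives r₂ω₂e^{iθ₂}+r₃ω₃e^{iθ₃}=r₄ω₄e^{iθ₄}.
Eliminating the other unknown: ω₄ = r₂ω₂ sin(θ₂−θ₃) / [r₄ sin(θ₄−θ₃)].
Numerator sine = +0.50302; denominator sine = -0.59061.
Result = 0.1075·18.41·(+0.50302) / (0.351·(-0.59061)) = -4.8022 rad/s; magnitude 4.8022 rad/s.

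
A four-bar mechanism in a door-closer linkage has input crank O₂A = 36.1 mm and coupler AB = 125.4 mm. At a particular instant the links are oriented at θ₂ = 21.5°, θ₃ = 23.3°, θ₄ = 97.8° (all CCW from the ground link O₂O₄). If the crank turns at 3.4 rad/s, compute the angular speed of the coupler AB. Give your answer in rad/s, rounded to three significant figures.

ω₂ = 3.4 rad/s
Differentiating the loop-closure r₂e^{iθ₂}+r₃e^{iθ₃}=r₁+r₄e^{iθ₄} gives r₂ω₂e^{iθ₂}+r₃ω₃e^{iθ₃}=r₄ω₄e^{iθ₄}.
Eliminating the other unknown: ω₃ = r₂ω₂ sin(θ₄−θ₂) / [r₃ sin(θ₃−θ₄)].
Numerator sine = +0.97155; denominator sine = -0.96363.
Result = 0.0361·3.4·(+0.97155) / (0.1254·(-0.96363)) = -0.98683 rad/s; magnitude 0.98683 rad/s.

0.987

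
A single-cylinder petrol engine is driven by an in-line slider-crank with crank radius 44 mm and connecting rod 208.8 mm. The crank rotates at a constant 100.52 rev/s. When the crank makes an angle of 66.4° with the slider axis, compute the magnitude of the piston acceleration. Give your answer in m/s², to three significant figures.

ω = 2π·101 = 631.6 rad/s
x(θ) = r cosθ + √(L² − r² sin²θ); with ω constant, a = ω²·d²x/dθ².
d²x/dθ² = −r cosθ − r²(cos2θ)/√u − r⁴ sin²2θ/(4u^{3/2}),  u = L² − r² sin²θ = 0.0419717 m².
Substituting r = 0.044 m, L = 0.2088 m, θ = 66.4°: d²x/dθ² = -0.011253 m.
a = ω²·d²x/dθ² = (631.6)²·(-0.011253) = -4489 m/s²;  |a| = 4489 m/s².

4490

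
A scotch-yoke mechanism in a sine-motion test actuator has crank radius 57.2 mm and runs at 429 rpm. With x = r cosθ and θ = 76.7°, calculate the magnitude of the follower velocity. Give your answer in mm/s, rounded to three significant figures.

ω = 44.92 rad/s (from 429 rpm).
x = r cosθ ⇒ ẋ = −rω sinθ.
|v| = rω|sinθ| = 0.0572·44.92·|sin 76.7°| = 2.5008 m/s = 2500.8 mm/s.

2500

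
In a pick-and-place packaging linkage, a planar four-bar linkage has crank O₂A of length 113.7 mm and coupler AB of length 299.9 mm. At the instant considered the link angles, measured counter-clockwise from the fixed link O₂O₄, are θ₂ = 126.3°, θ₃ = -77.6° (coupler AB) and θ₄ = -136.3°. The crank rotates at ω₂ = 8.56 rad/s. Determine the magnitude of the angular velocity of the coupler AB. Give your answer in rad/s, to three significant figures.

3.77

ω₂ = 8.56 rad/s
Differentiating the loop-closure r₂e^{iθ₂}+r₃e^{iθ₃}=r₁+r₄e^{iθ₄} gives r₂ω₂e^{iθ₂}+r₃ω₃e^{iθ₃}=r₄ω₄e^{iθ₄}.
Eliminating the other unknown: ω₃ = r₂ω₂ sin(θ₄−θ₂) / [r₃ sin(θ₃−θ₄)].
Numerator sine = +0.99167; denominator sine = +0.85446.
Result = 0.1137·8.56·(+0.99167) / (0.2999·(+0.85446)) = +3.7665 rad/s; magnitude 3.7665 rad/s.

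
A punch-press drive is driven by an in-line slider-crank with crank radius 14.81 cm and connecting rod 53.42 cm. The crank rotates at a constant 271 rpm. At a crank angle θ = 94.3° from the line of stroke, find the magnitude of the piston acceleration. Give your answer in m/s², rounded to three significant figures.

ω = 2π·271/60 = 28.38 rad/s
x(θ) = r cosθ + √(L² − r² sin²θ); with ω constant, a = ω²·d²x/dθ².
d²x/dθ² = −r cosθ − r²(cos2θ)/√u − r⁴ sin²2θ/(4u^{3/2}),  u = L² − r² sin²θ = 0.263559 m².
Substituting r = 0.1481 m, L = 0.5342 m, θ = 94.3°: d²x/dθ² = +0.053328 m.
a = ω²·d²x/dθ² = (28.38)²·(+0.053328) = +42.949 m/s²;  |a| = 42.949 m/s².

42.9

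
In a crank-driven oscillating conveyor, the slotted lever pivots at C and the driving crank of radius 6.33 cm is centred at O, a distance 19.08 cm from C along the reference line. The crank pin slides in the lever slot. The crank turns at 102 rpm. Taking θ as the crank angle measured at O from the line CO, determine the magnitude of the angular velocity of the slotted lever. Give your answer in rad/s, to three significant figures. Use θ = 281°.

1.50

ω = 10.68 rad/s (from 102 rpm).
Crank pin A relative to C: A = (d + r cosθ, r sinθ); lever angle φ = atan2(r sinθ, d + r cosθ).
Differentiating tanφ: φ̇ = rω(d cosθ + r)/(d² + r² + 2dr cosθ).
d² + r² + 2dr cosθ = |CA|² = 0.0450206 m²;  d cosθ + r = +0.099706 m.
|ω_lever| = |0.0633·10.68·+0.099706| / 0.0450206 = 1.4974 rad/s.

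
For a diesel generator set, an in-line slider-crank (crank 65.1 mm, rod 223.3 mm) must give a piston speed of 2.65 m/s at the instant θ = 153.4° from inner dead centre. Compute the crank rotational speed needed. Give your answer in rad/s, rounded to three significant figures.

123

For an in-line slider-crank, |v_piston| = rω|sinθ|·[1 + r cosθ/√(L² − r² sin²θ)].
With r = 0.0651 m, L = 0.2233 m, θ = 153.4°: the bracketed kinematic factor |dx/dθ| = 0.021485 m.
ω = v/|dx/dθ| = 2.65/0.021485 = 123.34 rad/s.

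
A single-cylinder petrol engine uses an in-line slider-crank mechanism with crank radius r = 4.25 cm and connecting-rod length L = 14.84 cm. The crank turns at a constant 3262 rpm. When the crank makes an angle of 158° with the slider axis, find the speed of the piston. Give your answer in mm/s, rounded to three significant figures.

ω = 2π·3262/60 = 341.6 rad/s
For an in-line slider-crank, x = r cosθ + √(L² − r² sin²θ), so v = −rω sinθ·[1 + r cosθ/√(L² − r² sin²θ)].
With r = 0.0425 m, L = 0.1484 m, θ = 158°: √(L² − r² sin²θ) = 0.14754 m.
v = −0.0425·341.6·0.37461·[1 + 0.0425·-0.92718/0.14754] = -3.986 m/s.
|v| = 3.986 m/s = 3986 mm/s.

3990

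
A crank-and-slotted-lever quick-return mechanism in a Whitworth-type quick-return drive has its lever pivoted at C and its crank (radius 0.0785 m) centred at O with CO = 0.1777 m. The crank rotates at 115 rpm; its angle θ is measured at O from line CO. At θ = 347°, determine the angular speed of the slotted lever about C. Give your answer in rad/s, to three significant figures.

3.66

ω = 12.04 rad/s (from 115 rpm).
Crank pin A relative to C: A = (d + r cosθ, r sinθ); lever angle φ = atan2(r sinθ, d + r cosθ).
Differentiating tanφ: φ̇ = rω(d cosθ + r)/(d² + r² + 2dr cosθ).
d² + r² + 2dr cosθ = |CA|² = 0.0649234 m²;  d cosθ + r = +0.25165 m.
|ω_lever| = |0.0785·12.04·+0.25165| / 0.0649234 = 3.6642 rad/s.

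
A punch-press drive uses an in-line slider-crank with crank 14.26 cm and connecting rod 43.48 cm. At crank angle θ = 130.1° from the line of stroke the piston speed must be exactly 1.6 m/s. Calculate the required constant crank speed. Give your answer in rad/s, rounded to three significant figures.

18.8

For an in-line slider-crank, |v_piston| = rω|sinθ|·[1 + r cosθ/√(L² − r² sin²θ)].
With r = 0.1426 m, L = 0.4348 m, θ = 130.1°: the bracketed kinematic factor |dx/dθ| = 0.085274 m.
ω = v/|dx/dθ| = 1.6/0.085274 = 18.763 rad/s.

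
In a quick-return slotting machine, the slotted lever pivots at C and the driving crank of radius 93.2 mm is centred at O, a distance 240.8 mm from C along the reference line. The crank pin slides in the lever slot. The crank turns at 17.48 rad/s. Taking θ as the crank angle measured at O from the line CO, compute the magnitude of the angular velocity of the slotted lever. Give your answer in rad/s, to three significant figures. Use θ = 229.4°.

2.76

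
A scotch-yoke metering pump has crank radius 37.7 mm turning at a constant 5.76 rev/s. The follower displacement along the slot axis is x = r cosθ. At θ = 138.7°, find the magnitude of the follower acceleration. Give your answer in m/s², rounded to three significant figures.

37.1

ω = 36.19 rad/s (from 5.76 rev/s).
x = r cosθ ⇒ ẍ = −rω² cosθ (ω constant).
|a| = rω²|cosθ| = 0.0377·(36.19)²·|cos 138.7°| = 37.097 m/s².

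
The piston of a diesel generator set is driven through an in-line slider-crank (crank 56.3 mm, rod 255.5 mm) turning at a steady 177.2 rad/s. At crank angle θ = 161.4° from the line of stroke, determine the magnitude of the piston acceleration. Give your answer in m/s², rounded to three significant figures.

1360

ω = 177.2 rad/s
x(θ) = r cosθ + √(L² − r² sin²θ); with ω constant, a = ω²·d²x/dθ².
d²x/dθ² = −r cosθ − r²(cos2θ)/√u − r⁴ sin²2θ/(4u^{3/2}),  u = L² − r² sin²θ = 0.0649578 m².
Substituting r = 0.0563 m, L = 0.2555 m, θ = 161.4°: d²x/dθ² = +0.043398 m.
a = ω²·d²x/dθ² = (177.2)²·(+0.043398) = +1362.7 m/s²;  |a| = 1362.7 m/s².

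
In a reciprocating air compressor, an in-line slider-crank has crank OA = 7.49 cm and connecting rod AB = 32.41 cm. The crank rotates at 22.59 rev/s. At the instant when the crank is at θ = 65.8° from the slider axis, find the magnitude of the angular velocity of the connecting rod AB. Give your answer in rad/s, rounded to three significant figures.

13.8

ω = 141.9 rad/s (converted from 22.59 rev/s).
The rod makes angle φ with the slider axis where L sinφ = r sinθ; differentiating, L cosφ·φ̇ = r ω cosθ.
L cosφ = √(L² − r² sin²θ) = 0.31682 m.
|ω_rod| = r ω |cosθ| / √(L² − r² sin²θ) = 0.0749·141.9·0.40992/0.31682 = 13.755 rad/s.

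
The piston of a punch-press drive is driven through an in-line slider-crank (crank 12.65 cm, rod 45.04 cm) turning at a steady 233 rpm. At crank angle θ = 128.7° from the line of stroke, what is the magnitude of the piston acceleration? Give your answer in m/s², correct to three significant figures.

ω = 2π·233/60 = 24.4 rad/s
x(θ) = r cosθ + √(L² − r² sin²θ); with ω constant, a = ω²·d²x/dθ².
d²x/dθ² = −r cosθ − r²(cos2θ)/√u − r⁴ sin²2θ/(4u^{3/2}),  u = L² − r² sin²θ = 0.193114 m².
Substituting r = 0.1265 m, L = 0.4504 m, θ = 128.7°: d²x/dθ² = +0.086318 m.
a = ω²·d²x/dθ² = (24.4)²·(+0.086318) = +51.389 m/s²;  |a| = 51.389 m/s².

51.4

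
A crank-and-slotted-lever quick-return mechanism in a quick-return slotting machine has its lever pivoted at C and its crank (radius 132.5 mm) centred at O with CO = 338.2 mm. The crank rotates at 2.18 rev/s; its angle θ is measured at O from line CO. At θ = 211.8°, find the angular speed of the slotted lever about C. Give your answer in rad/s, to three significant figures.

5.04

ω = 13.7 rad/s (from 2.18 rev/s).
Crank pin A relative to C: A = (d + r cosθ, r sinθ); lever angle φ = atan2(r sinθ, d + r cosθ).
Differentiating tanφ: φ̇ = rω(d cosθ + r)/(d² + r² + 2dr cosθ).
d² + r² + 2dr cosθ = |CA|² = 0.0557656 m²;  d cosθ + r = -0.15493 m.
|ω_lever| = |0.1325·13.7·-0.15493| / 0.0557656 = 5.0423 rad/s.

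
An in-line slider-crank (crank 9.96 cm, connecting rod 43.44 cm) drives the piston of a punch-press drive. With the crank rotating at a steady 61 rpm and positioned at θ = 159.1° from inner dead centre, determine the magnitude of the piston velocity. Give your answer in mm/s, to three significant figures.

ω = 2π·61/60 = 6.388 rad/s
For an in-line slider-crank, x = r cosθ + √(L² − r² sin²θ), so v = −rω sinθ·[1 + r cosθ/√(L² − r² sin²θ)].
With r = 0.0996 m, L = 0.4344 m, θ = 159.1°: √(L² − r² sin²θ) = 0.43294 m.
v = −0.0996·6.388·0.35674·[1 + 0.0996·-0.93420/0.43294] = -0.17819 m/s.
|v| = 0.17819 m/s = 178.19 mm/s.

178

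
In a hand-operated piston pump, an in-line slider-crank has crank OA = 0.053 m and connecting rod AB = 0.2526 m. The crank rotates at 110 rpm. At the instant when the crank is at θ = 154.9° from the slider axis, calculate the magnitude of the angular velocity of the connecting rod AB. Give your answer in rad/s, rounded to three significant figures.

2.20

ω = 11.52 rad/s (converted from 110 rpm).
The rod makes angle φ with the slider axis where L sinφ = r sinθ; differentiating, L cosφ·φ̇ = r ω cosθ.
L cosφ = √(L² − r² sin²θ) = 0.2516 m.
|ω_rod| = r ω |cosθ| / √(L² − r² sin²θ) = 0.053·11.52·0.90557/0.2516 = 2.1974 rad/s.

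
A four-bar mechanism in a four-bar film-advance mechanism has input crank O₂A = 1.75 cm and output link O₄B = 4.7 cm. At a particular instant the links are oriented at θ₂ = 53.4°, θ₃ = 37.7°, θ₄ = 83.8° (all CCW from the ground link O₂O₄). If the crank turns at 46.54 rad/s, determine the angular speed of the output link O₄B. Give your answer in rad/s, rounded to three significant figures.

ω₂ = 46.54 rad/s
Differentiating the loop-closure r₂e^{iθ₂}+r₃e^{iθ₃}=r₁+r₄e^{iθ₄} gives r₂ω₂e^{iθ₂}+r₃ω₃e^{iθ₃}=r₄ω₄e^{iθ₄}.
Eliminating the other unknown: ω₄ = r₂ω₂ sin(θ₂−θ₃) / [r₄ sin(θ₄−θ₃)].
Numerator sine = +0.27060; denominator sine = +0.72055.
Result = 0.0175·46.54·(+0.27060) / (0.047·(+0.72055)) = +6.5077 rad/s; magnitude 6.5077 rad/s.

6.51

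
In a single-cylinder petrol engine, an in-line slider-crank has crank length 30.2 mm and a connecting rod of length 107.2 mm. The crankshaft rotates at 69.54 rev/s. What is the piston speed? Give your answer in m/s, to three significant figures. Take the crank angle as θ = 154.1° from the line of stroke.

ω = 2π·69.5 = 436.9 rad/s
For an in-line slider-crank, x = r cosθ + √(L² − r² sin²θ), so v = −rω sinθ·[1 + r cosθ/√(L² − r² sin²θ)].
With r = 0.0302 m, L = 0.1072 m, θ = 154.1°: √(L² − r² sin²θ) = 0.10639 m.
v = −0.0302·436.9·0.43680·[1 + 0.0302·-0.89956/0.10639] = -4.2919 m/s.
|v| = 4.2919 m/s.

4.29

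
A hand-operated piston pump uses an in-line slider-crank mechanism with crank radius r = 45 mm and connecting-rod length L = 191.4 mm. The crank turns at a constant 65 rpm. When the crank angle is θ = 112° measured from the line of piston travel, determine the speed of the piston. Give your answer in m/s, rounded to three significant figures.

0.258

ω = 2π·65/60 = 6.807 rad/s
For an in-line slider-crank, x = r cosθ + √(L² − r² sin²θ), so v = −rω sinθ·[1 + r cosθ/√(L² − r² sin²θ)].
With r = 0.045 m, L = 0.1914 m, θ = 112°: √(L² − r² sin²θ) = 0.1868 m.
v = −0.045·6.807·0.92718·[1 + 0.045·-0.37461/0.1868] = -0.25837 m/s.
|v| = 0.25837 m/s.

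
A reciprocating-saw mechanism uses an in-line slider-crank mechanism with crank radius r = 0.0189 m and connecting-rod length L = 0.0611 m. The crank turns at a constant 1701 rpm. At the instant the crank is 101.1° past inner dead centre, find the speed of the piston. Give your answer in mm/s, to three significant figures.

ω = 2π·1701/60 = 178.1 rad/s
For an in-line slider-crank, x = r cosθ + √(L² − r² sin²θ), so v = −rω sinθ·[1 + r cosθ/√(L² − r² sin²θ)].
With r = 0.0189 m, L = 0.0611 m, θ = 101.1°: √(L² − r² sin²θ) = 0.058217 m.
v = −0.0189·178.1·0.98129·[1 + 0.0189·-0.19252/0.058217] = -3.0972 m/s.
|v| = 3.0972 m/s = 3097.2 mm/s.

3100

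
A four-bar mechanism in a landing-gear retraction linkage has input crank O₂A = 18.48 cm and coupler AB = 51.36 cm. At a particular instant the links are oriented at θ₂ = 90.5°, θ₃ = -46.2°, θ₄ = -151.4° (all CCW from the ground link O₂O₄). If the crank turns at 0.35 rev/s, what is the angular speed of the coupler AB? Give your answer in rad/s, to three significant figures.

0.723

ω₂ = 2.199 rad/s (from 0.35 rev/s).
Differentiating the loop-closure r₂e^{iθ₂}+r₃e^{iθ₃}=r₁+r₄e^{iθ₄} gives r₂ω₂e^{iθ₂}+r₃ω₃e^{iθ₃}=r₄ω₄e^{iθ₄}.
Eliminating the other unknown: ω₃ = r₂ω₂ sin(θ₄−θ₂) / [r₃ sin(θ₃−θ₄)].
Numerator sine = +0.88213; denominator sine = +0.96502.
Result = 0.1848·2.199·(+0.88213) / (0.5136·(+0.96502)) = +0.7233 rad/s; magnitude 0.7233 rad/s.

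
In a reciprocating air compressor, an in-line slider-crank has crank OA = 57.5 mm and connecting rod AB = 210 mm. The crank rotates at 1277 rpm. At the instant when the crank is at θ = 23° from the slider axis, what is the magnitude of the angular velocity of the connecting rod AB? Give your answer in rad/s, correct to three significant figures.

33.9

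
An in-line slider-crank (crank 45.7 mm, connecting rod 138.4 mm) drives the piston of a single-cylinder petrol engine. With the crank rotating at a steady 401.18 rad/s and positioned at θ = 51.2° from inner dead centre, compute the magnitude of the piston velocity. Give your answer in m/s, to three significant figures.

17.3

ω = 401.2 rad/s
For an in-line slider-crank, x = r cosθ + √(L² − r² sin²θ), so v = −rω sinθ·[1 + r cosθ/√(L² − r² sin²θ)].
With r = 0.0457 m, L = 0.1384 m, θ = 51.2°: √(L² − r² sin²θ) = 0.13374 m.
v = −0.0457·401.2·0.77934·[1 + 0.0457·0.62660/0.13374] = -17.348 m/s.
|v| = 17.348 m/s.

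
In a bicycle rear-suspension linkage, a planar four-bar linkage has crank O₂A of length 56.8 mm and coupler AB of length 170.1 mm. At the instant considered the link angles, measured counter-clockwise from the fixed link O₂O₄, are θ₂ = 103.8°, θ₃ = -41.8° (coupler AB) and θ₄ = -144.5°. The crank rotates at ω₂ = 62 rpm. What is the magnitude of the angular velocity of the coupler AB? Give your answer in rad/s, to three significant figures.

ω₂ = 6.493 rad/s (from 62 rpm).
Differentiating the loop-closure r₂e^{iθ₂}+r₃e^{iθ₃}=r₁+r₄e^{iθ₄} gives r₂ω₂e^{iθ₂}+r₃ω₃e^{iθ₃}=r₄ω₄e^{iθ₄}.
Eliminating the other unknown: ω₃ = r₂ω₂ sin(θ₄−θ₂) / [r₃ sin(θ₃−θ₄)].
Numerator sine = +0.92913; denominator sine = +0.97553.
Result = 0.0568·6.493·(+0.92913) / (0.1701·(+0.97553)) = +2.0649 rad/s; magnitude 2.0649 rad/s.

2.06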